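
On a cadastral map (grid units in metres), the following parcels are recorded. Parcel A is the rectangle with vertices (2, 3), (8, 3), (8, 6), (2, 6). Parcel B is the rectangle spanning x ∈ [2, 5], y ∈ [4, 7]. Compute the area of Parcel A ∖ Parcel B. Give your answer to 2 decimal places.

12.00

|Parcel A∩Parcel B|: x∈[2,5], y∈[4,6] → 3·2 = 6.
|Parcel A| = 18.
|Parcel A ∖ Parcel B| = |Parcel A| − |Parcel A∩Parcel B| = 18 − 6 = 12.00.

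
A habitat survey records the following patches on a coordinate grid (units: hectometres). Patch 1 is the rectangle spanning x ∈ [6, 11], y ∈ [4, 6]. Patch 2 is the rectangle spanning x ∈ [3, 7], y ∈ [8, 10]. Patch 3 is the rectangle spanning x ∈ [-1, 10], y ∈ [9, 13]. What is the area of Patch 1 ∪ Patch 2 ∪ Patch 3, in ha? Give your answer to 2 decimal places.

By inclusion–exclusion:
Individual areas: |Patch 1| = 10, |Patch 2| = 8, |Patch 3| = 44.
|Patch 1∩Patch 2| = 0 (no overlap).
|Patch 1∩Patch 3| = 0 (no overlap).
|Patch 2∩Patch 3|: x∈[3,7], y∈[9,10] → 4·1 = 4.
|Patch 1∩Patch 2∩Patch 3| = 0.
|Patch 1 ∪ Patch 2 ∪ Patch 3| = 62 − 4 + 0 = 58.00.

58.00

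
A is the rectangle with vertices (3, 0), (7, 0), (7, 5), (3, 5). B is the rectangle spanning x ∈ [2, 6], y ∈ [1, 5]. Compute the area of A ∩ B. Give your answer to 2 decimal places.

|A∩B|: x∈[3,6], y∈[1,5] → 3·4 = 12.

12.00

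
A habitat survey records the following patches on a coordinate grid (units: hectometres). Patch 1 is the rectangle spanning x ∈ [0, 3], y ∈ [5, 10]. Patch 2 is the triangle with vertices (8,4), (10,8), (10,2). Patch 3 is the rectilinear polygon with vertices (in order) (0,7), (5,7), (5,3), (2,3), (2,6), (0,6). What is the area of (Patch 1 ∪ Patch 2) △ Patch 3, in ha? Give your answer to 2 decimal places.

|Patch 1 ∪ Patch 2| = 21.
|(Patch 1 ∪ Patch 2) ∩ Patch 3| = 4.
|(Patch 1 ∪ Patch 2) △ Patch 3| = 21 + 14 − 8 = 27.00.

27.00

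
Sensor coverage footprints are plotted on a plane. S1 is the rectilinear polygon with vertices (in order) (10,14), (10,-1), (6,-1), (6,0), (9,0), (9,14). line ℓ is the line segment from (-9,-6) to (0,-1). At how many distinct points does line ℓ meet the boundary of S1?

The segment lies entirely outside S1 and never meets its boundary.

0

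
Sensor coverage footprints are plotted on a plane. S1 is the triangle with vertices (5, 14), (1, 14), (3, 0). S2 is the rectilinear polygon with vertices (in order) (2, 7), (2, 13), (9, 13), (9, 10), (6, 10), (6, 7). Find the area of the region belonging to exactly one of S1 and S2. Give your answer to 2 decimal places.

|S1| = 28, |S2| = 33, |S1∩S2| = 14.5714.
|S1 △ S2| = |S1| + |S2| − 2·|S1∩S2| = 28 + 33 − 29.1429 = 31.86.

31.86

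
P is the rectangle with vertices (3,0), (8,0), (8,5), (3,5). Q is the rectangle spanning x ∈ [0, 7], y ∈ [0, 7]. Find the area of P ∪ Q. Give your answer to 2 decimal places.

54.00

By inclusion–exclusion:
Individual areas: |P| = 25, |Q| = 49.
|P∩Q|: x∈[3,7], y∈[0,5] → 4·5 = 20.
|P ∪ Q| = 74 − 20 = 54.00.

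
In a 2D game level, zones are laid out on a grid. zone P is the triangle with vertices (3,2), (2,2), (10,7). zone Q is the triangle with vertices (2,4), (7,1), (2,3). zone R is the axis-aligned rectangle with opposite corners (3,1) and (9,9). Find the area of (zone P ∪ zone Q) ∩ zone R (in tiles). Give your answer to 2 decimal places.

The region (zone P ∪ zone Q) ∩ zone R is the polygon with vertices (3.633,3.02), (9,6.375), (9,6.286), (4.065,2.761), (7,1), (3.538,2.385), (3,2), (3,3.4).
By the shoelace formula its area is 3.40.

3.40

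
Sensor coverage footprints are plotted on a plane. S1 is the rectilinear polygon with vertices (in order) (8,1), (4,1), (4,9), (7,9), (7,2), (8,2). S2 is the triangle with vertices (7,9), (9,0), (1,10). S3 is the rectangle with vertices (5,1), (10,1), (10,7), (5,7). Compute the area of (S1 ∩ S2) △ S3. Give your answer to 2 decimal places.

30.65

|S1 ∩ S2| = 14.1.
|(S1 ∩ S2) ∩ S3| = 6.725.
|(S1 ∩ S2) △ S3| = 14.1 + 30 − 13.45 = 30.65.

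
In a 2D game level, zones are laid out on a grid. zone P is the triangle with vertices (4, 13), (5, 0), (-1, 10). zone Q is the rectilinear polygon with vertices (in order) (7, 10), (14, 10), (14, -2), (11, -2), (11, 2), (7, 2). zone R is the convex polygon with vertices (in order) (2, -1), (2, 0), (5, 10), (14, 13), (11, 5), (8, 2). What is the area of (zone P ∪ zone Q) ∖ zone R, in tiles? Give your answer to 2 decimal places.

62.92

|zone P ∪ zone Q| = 102.
|(zone P ∪ zone Q) ∩ zone R| = 39.0778.
|(zone P ∪ zone Q) ∖ zone R| = 102 − 39.0778 = 62.92.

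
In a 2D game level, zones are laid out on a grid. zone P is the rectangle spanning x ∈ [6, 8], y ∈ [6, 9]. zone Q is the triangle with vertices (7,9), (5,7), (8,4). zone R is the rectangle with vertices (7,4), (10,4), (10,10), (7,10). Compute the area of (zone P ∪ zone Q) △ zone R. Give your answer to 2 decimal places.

18.40

|zone P ∪ zone Q| = 8.6.
|(zone P ∪ zone Q) ∩ zone R| = 4.1.
|(zone P ∪ zone Q) △ zone R| = 8.6 + 18 − 8.2 = 18.40.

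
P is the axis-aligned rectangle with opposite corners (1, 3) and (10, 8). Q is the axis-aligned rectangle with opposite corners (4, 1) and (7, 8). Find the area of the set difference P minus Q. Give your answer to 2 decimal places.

|P∩Q|: x∈[4,7], y∈[3,8] → 3·5 = 15.
|P| = 45.
|P ∖ Q| = |P| − |P∩Q| = 45 − 15 = 30.00.

30.00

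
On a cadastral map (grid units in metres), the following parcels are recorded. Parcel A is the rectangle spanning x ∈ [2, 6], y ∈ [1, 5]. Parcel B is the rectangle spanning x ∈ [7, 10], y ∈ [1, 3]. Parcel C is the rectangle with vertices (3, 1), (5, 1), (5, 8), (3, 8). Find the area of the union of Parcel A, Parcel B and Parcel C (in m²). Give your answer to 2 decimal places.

By inclusion–exclusion:
Individual areas: |Parcel A| = 16, |Parcel B| = 6, |Parcel C| = 14.
|Parcel A∩Parcel B| = 0 (no overlap).
|Parcel A∩Parcel C|: x∈[3,5], y∈[1,5] → 2·4 = 8.
|Parcel B∩Parcel C| = 0 (no overlap).
|Parcel A∩Parcel B∩Parcel C| = 0.
|Parcel A ∪ Parcel B ∪ Parcel C| = 36 − 8 + 0 = 28.00.

28.00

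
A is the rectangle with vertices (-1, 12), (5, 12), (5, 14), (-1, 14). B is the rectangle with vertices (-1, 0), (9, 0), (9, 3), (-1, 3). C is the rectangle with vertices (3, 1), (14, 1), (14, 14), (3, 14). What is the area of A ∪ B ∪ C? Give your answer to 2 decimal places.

By inclusion–exclusion:
Individual areas: |A| = 12, |B| = 30, |C| = 143.
|A∩B| = 0 (no overlap).
|A∩C|: x∈[3,5], y∈[12,14] → 2·2 = 4.
|B∩C|: x∈[3,9], y∈[1,3] → 6·2 = 12.
|A∩B∩C| = 0.
|A ∪ B ∪ C| = 185 − 16 + 0 = 169.00.

169.00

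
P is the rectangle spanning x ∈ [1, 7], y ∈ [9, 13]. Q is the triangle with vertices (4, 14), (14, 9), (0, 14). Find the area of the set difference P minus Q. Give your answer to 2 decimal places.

|P| = 24, |P∩Q| = 2.9.
|P ∖ Q| = |P| − |P∩Q| = 24 − 2.9 = 21.10.

21.10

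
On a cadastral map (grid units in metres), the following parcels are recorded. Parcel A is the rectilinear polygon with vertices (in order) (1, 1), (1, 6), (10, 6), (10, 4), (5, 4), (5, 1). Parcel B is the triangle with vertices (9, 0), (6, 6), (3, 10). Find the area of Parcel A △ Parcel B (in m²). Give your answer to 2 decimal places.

31.00

|Parcel A| = 30, |Parcel B| = 3, |Parcel A∩Parcel B| = 1.
|Parcel A △ Parcel B| = |Parcel A| + |Parcel B| − 2·|Parcel A∩Parcel B| = 30 + 3 − 2 = 31.00.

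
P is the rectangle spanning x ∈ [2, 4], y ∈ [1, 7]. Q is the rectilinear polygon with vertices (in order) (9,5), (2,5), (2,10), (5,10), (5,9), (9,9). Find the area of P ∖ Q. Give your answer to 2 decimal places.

|P| = 12, |P∩Q| = 4.
|P ∖ Q| = |P| − |P∩Q| = 12 − 4 = 8.00.

8.00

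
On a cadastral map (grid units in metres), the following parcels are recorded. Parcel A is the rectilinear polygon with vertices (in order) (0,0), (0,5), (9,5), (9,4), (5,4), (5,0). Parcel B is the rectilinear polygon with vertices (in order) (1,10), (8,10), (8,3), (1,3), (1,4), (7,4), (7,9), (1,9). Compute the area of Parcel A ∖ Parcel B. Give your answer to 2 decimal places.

|Parcel A| = 29, |Parcel A∩Parcel B| = 5.
|Parcel A ∖ Parcel B| = |Parcel A| − |Parcel A∩Parcel B| = 29 − 5 = 24.00.

24.00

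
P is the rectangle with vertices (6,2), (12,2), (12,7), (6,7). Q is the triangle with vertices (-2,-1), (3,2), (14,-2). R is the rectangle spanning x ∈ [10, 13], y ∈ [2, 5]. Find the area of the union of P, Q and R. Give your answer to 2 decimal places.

By inclusion–exclusion:
Individual areas: |P| = 30, |Q| = 26.5, |R| = 9.
|P∩Q| = 0.
|P∩R|: x∈[10,12], y∈[2,5] → 2·3 = 6.
|Q∩R| = 0.
|P∩Q∩R| = 0.
|P ∪ Q ∪ R| = 65.5 − 6 + 0 = 59.50.

59.50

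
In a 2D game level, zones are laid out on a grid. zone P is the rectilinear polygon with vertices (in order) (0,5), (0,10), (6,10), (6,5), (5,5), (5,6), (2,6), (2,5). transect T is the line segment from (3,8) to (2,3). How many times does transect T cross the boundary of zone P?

The segment meets the boundary at (2.6,6).

1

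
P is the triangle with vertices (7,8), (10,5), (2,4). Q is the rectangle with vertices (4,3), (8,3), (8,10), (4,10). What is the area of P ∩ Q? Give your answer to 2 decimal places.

The intersection is the polygon with vertices (8,7), (8,4.75), (4,4.25), (4,5.6), (7,8).
By the shoelace formula its area is 9.90.

9.90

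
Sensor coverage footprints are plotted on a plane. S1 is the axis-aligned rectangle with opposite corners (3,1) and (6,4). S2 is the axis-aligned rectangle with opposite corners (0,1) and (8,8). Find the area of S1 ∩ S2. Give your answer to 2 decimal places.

|S1∩S2|: x∈[3,6], y∈[1,4] → 3·3 = 9.

9.00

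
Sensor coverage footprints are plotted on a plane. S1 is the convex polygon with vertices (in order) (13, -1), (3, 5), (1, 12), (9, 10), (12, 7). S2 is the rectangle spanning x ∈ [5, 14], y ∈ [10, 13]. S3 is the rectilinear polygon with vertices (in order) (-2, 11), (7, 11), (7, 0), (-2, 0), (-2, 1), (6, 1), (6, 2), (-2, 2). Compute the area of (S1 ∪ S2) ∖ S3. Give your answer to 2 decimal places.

70.56

|S1 ∪ S2| = 104.5.
|(S1 ∪ S2) ∩ S3| = 33.9429.
|(S1 ∪ S2) ∖ S3| = 104.5 − 33.9429 = 70.56.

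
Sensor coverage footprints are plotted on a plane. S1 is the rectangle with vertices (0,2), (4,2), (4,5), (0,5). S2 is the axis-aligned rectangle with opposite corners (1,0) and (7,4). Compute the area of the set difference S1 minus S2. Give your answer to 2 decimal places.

6.00

|S1∩S2|: x∈[1,4], y∈[2,4] → 3·2 = 6.
|S1| = 12.
|S1 ∖ S2| = |S1| − |S1∩S2| = 12 − 6 = 6.00.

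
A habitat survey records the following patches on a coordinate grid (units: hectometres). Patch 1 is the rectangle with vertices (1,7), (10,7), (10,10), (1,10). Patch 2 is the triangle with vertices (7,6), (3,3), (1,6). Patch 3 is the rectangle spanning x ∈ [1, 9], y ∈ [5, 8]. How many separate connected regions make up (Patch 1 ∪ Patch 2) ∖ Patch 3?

(Patch 1 ∪ Patch 2) ∖ Patch 3 splits into 2 disjoint pieces (area 19, area 4).

2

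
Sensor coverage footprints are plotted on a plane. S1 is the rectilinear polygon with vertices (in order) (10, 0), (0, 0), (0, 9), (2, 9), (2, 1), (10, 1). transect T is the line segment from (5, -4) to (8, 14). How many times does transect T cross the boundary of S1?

2

The segment meets the boundary at (5.833,1), (5.667,0).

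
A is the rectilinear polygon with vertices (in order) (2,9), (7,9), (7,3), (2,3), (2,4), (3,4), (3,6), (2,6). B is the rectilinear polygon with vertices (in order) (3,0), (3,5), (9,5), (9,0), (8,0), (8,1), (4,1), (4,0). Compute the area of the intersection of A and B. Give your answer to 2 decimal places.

The intersection is the polygon with vertices (7,3), (3,3), (3,4), (3,5), (7,5).
By the shoelace formula its area is 8.00.

8.00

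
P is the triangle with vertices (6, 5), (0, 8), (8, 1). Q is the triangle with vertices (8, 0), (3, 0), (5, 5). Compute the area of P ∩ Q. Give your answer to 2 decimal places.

1.47

The intersection is the polygon with vertices (4.593,3.982), (5,5), (6.737,2.105).
By the shoelace formula its area is 1.47.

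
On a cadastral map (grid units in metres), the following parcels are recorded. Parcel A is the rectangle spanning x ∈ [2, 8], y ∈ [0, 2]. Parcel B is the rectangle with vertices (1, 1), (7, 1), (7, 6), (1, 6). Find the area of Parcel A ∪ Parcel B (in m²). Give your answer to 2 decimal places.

By inclusion–exclusion:
Individual areas: |Parcel A| = 12, |Parcel B| = 30.
|Parcel A∩Parcel B|: x∈[2,7], y∈[1,2] → 5·1 = 5.
|Parcel A ∪ Parcel B| = 42 − 5 = 37.00.

37.00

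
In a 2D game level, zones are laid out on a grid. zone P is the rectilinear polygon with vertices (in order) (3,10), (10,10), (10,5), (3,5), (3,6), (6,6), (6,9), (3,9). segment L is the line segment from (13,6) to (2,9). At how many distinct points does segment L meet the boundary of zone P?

2

The segment meets the boundary at (10,6.818), (6,7.909).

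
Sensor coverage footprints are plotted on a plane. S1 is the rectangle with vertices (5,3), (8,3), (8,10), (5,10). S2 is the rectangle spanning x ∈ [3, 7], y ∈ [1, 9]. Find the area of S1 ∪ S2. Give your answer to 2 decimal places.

By inclusion–exclusion:
Individual areas: |S1| = 21, |S2| = 32.
|S1∩S2|: x∈[5,7], y∈[3,9] → 2·6 = 12.
|S1 ∪ S2| = 53 − 12 = 41.00.

41.00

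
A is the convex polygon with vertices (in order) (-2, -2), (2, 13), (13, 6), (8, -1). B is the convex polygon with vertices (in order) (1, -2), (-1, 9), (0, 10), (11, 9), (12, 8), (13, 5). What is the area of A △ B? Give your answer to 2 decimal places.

|A| = 129, |B| = 104, |A∩B| = 93.0567.
|A △ B| = |A| + |B| − 2·|A∩B| = 129 + 104 − 186.1134 = 46.89.

46.89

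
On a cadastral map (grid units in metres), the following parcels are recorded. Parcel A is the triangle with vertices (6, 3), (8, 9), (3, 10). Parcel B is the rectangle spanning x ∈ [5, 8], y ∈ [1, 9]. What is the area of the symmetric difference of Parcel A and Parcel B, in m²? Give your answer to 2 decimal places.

|Parcel A| = 16, |Parcel B| = 24, |Parcel A∩Parcel B| = 10.8333.
|Parcel A △ Parcel B| = |Parcel A| + |Parcel B| − 2·|Parcel A∩Parcel B| = 16 + 24 − 21.6667 = 18.33.

18.33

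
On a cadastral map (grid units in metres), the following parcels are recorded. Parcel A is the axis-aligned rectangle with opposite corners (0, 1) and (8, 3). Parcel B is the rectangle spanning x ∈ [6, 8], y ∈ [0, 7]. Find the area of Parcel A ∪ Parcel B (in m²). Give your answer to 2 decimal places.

26.00

By inclusion–exclusion:
Individual areas: |Parcel A| = 16, |Parcel B| = 14.
|Parcel A∩Parcel B|: x∈[6,8], y∈[1,3] → 2·2 = 4.
|Parcel A ∪ Parcel B| = 30 − 4 = 26.00.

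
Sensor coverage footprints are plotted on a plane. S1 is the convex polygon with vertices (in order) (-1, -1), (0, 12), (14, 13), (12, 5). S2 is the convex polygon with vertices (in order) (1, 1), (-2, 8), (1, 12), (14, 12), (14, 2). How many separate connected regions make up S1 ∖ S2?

S1 ∖ S2 splits into 2 disjoint pieces (area 7.802, area 7.6179).

2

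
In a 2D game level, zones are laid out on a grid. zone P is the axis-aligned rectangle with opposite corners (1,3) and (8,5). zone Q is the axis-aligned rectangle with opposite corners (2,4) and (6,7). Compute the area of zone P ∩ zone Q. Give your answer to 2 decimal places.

4.00

|zone P∩zone Q|: x∈[2,6], y∈[4,5] → 4·1 = 4.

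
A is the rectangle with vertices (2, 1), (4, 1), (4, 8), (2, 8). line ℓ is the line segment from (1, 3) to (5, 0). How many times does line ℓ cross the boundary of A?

The segment meets the boundary at (3.667,1), (2,2.25).

2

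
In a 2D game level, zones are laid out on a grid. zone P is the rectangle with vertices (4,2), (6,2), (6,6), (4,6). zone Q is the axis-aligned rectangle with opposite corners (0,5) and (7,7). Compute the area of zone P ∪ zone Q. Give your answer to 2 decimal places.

By inclusion–exclusion:
Individual areas: |zone P| = 8, |zone Q| = 14.
|zone P∩zone Q|: x∈[4,6], y∈[5,6] → 2·1 = 2.
|zone P ∪ zone Q| = 22 − 2 = 20.00.

20.00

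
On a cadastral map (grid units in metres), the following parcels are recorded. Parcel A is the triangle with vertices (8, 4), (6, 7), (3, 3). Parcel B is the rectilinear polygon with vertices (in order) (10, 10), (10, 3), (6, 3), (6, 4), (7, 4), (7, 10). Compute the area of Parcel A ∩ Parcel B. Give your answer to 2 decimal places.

1.15

The intersection is the polygon with vertices (8,4), (6,3.6), (6,4), (7,4), (7,5.5).
By the shoelace formula its area is 1.15.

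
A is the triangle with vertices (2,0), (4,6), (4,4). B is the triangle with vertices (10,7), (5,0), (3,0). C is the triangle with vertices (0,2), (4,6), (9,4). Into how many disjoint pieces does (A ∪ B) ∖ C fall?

(A ∪ B) ∖ C splits into 3 disjoint pieces (area 0.605, area 5.3154, area 0.9175).

3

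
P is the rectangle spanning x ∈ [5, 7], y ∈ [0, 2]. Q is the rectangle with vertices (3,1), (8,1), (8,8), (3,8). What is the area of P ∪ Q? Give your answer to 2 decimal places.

37.00

By inclusion–exclusion:
Individual areas: |P| = 4, |Q| = 35.
|P∩Q|: x∈[5,7], y∈[1,2] → 2·1 = 2.
|P ∪ Q| = 39 − 2 = 37.00.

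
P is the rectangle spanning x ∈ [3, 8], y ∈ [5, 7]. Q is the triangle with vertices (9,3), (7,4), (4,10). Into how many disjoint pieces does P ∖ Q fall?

2

P ∖ Q splits into 2 disjoint pieces (area 2.2857, area 6).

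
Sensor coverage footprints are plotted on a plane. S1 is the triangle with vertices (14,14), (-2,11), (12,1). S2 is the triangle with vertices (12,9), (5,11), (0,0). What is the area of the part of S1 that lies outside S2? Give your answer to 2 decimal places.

73.06

|S1| = 101, |S1∩S2| = 27.9356.
|S1 ∖ S2| = |S1| − |S1∩S2| = 101 − 27.9356 = 73.06.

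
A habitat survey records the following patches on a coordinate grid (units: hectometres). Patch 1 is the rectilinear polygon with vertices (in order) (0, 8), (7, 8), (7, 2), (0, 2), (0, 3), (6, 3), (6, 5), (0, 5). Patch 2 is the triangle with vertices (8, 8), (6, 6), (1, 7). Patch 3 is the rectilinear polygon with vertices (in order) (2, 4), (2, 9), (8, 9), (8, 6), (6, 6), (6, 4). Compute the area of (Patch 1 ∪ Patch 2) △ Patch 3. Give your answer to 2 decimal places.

|Patch 1 ∪ Patch 2| = 30.4286.
|(Patch 1 ∪ Patch 2) ∩ Patch 3| = 14.4286.
|(Patch 1 ∪ Patch 2) △ Patch 3| = 30.4286 + 26 − 28.8571 = 27.57.

27.57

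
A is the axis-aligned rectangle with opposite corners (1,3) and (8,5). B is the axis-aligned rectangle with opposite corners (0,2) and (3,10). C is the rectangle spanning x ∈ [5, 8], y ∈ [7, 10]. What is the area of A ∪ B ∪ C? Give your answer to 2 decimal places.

By inclusion–exclusion:
Individual areas: |A| = 14, |B| = 24, |C| = 9.
|A∩B|: x∈[1,3], y∈[3,5] → 2·2 = 4.
|A∩C| = 0 (no overlap).
|B∩C| = 0 (no overlap).
|A∩B∩C| = 0.
|A ∪ B ∪ C| = 47 − 4 + 0 = 43.00.

43.00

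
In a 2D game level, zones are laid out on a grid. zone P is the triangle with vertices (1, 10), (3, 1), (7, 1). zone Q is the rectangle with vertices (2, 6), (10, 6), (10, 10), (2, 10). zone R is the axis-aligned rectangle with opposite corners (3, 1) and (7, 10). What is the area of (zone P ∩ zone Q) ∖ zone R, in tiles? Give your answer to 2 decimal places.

1.75

|zone P ∩ zone Q| = 2.0833.
|(zone P ∩ zone Q) ∩ zone R| = 0.3333.
|(zone P ∩ zone Q) ∖ zone R| = 2.0833 − 0.3333 = 1.75.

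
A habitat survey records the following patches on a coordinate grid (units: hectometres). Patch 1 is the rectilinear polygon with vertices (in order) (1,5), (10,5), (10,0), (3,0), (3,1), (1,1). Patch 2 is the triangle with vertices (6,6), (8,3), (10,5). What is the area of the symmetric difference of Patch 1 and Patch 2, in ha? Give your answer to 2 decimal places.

|Patch 1| = 43, |Patch 2| = 5, |Patch 1∩Patch 2| = 3.3333.
|Patch 1 △ Patch 2| = |Patch 1| + |Patch 2| − 2·|Patch 1∩Patch 2| = 43 + 5 − 6.6667 = 41.33.

41.33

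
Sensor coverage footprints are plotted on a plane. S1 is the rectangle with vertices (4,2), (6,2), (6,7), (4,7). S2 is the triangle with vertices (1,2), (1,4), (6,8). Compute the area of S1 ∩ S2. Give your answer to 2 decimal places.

The intersection is the polygon with vertices (5.167,7), (4,5.6), (4,6.4), (4.75,7).
By the shoelace formula its area is 0.59.

0.59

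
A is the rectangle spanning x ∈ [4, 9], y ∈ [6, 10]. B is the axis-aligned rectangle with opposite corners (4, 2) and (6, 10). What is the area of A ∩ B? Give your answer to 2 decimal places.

8.00

|A∩B|: x∈[4,6], y∈[6,10] → 2·4 = 8.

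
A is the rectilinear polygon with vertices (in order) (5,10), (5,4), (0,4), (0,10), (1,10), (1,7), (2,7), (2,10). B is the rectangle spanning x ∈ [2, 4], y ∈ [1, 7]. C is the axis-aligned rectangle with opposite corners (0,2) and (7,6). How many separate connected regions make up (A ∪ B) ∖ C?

2

(A ∪ B) ∖ C splits into 2 disjoint pieces (area 2, area 17).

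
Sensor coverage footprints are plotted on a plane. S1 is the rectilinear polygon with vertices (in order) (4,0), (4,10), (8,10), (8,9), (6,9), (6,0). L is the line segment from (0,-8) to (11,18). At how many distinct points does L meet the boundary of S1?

The segment meets the boundary at (7.615,10), (7.192,9), (6,6.182), (4,1.455).

4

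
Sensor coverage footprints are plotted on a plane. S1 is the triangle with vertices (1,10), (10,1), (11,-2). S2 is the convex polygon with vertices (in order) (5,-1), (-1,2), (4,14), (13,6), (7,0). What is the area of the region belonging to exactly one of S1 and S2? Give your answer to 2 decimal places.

|S1| = 9, |S2| = 110, |S1∩S2| = 5.7345.
|S1 △ S2| = |S1| + |S2| − 2·|S1∩S2| = 9 + 110 − 11.469 = 107.53.

107.53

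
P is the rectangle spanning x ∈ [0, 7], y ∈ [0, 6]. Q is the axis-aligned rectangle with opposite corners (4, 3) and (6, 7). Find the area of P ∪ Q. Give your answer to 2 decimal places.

44.00

By inclusion–exclusion:
Individual areas: |P| = 42, |Q| = 8.
|P∩Q|: x∈[4,6], y∈[3,6] → 2·3 = 6.
|P ∪ Q| = 50 − 6 = 44.00.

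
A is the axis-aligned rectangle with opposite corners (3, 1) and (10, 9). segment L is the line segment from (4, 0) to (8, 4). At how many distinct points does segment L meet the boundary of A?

The segment meets the boundary at (5,1).

1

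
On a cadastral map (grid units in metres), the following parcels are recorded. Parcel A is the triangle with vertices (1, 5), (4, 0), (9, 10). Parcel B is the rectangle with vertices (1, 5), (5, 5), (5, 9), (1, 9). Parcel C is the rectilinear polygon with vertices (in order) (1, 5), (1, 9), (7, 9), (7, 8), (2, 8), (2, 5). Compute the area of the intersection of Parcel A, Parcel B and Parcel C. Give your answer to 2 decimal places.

0.31

The intersection is the polygon with vertices (1,5), (2,5.625), (2,5).
By the shoelace formula its area is 0.31.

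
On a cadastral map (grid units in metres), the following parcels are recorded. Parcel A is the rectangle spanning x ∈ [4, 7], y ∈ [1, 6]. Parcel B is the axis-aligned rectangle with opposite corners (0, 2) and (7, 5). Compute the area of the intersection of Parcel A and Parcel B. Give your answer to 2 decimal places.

9.00

|Parcel A∩Parcel B|: x∈[4,7], y∈[2,5] → 3·3 = 9.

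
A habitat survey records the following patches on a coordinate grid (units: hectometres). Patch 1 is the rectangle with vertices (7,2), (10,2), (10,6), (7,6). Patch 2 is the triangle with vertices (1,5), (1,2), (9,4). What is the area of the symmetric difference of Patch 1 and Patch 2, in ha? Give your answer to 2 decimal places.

|Patch 1| = 12, |Patch 2| = 12, |Patch 1∩Patch 2| = 0.75.
|Patch 1 △ Patch 2| = |Patch 1| + |Patch 2| − 2·|Patch 1∩Patch 2| = 12 + 12 − 1.5 = 22.50.

22.50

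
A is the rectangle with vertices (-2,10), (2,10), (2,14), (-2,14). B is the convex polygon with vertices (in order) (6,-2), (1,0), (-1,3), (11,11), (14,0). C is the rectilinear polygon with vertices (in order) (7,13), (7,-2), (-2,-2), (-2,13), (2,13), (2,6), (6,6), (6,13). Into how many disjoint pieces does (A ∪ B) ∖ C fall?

(A ∪ B) ∖ C splits into 3 disjoint pieces (area 4, area 2.0833, area 61.2917).

3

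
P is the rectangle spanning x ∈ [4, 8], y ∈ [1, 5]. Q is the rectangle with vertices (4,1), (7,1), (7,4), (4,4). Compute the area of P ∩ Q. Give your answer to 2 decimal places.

|P∩Q|: x∈[4,7], y∈[1,4] → 3·3 = 9.

9.00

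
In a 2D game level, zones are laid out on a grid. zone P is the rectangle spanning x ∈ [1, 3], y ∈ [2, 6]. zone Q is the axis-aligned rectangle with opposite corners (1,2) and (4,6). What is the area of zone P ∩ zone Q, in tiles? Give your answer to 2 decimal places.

|zone P∩zone Q|: x∈[1,3], y∈[2,6] → 2·4 = 8.

8.00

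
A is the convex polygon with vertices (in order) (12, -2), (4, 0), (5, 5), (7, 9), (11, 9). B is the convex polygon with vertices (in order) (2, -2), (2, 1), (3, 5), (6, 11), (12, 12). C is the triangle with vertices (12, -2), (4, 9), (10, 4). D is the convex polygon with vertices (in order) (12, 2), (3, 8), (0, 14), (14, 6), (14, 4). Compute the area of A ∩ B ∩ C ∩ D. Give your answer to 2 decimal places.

1.75

The intersection is the polygon with vertices (7.672,5.94), (7.161,5.226), (6.353,5.765), (5.778,6.556), (6.118,7.235).
By the shoelace formula its area is 1.75.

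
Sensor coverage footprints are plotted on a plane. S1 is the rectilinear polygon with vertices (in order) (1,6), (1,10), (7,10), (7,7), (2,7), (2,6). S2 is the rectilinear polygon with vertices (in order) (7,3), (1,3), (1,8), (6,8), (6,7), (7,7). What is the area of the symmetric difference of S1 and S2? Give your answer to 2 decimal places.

|S1| = 19, |S2| = 29, |S1∩S2| = 6.
|S1 △ S2| = |S1| + |S2| − 2·|S1∩S2| = 19 + 29 − 12 = 36.00.

36.00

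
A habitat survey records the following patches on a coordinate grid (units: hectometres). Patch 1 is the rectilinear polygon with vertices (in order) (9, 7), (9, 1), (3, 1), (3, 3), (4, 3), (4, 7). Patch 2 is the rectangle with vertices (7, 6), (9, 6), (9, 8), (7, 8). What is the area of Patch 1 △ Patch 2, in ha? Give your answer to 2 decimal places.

32.00

|Patch 1| = 32, |Patch 2| = 4, |Patch 1∩Patch 2| = 2.
|Patch 1 △ Patch 2| = |Patch 1| + |Patch 2| − 2·|Patch 1∩Patch 2| = 32 + 4 − 4 = 32.00.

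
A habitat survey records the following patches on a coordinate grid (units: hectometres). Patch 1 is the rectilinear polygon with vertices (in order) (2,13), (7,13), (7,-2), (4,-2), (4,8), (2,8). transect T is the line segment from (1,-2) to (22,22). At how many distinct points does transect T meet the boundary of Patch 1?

2

The segment meets the boundary at (7,4.857), (4,1.429).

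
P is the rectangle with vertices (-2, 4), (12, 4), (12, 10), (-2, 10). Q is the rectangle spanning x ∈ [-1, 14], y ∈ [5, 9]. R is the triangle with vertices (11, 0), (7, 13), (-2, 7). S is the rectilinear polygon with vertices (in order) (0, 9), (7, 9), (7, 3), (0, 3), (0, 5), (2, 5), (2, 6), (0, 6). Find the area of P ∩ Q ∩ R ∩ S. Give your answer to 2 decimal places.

25.67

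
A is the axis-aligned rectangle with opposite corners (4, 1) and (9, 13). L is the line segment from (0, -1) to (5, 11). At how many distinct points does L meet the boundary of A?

The segment meets the boundary at (4,8.6).

1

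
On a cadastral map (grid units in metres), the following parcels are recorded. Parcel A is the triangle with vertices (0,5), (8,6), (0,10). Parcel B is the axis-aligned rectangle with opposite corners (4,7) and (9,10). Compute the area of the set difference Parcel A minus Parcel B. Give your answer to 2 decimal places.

|Parcel A| = 20, |Parcel A∩Parcel B| = 1.
|Parcel A ∖ Parcel B| = |Parcel A| − |Parcel A∩Parcel B| = 20 − 1 = 19.00.

19.00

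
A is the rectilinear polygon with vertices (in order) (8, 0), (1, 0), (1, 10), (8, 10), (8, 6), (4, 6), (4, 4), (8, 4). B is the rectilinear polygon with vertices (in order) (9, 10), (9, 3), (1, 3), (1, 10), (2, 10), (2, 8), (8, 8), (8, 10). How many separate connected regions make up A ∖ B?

2

A ∖ B splits into 2 disjoint pieces (area 21, area 12).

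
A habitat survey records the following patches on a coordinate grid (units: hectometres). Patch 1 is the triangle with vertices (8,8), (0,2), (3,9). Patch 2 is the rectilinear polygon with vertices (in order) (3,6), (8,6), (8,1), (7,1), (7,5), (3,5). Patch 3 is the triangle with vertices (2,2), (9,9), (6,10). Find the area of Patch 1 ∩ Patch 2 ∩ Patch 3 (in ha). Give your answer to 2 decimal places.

The intersection is the polygon with vertices (3.5,5), (4,6), (5.333,6), (4,5).
By the shoelace formula its area is 0.92.

0.92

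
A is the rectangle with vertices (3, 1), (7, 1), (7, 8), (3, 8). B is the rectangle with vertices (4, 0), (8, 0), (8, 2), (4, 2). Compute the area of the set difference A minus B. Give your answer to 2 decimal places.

25.00

|A∩B|: x∈[4,7], y∈[1,2] → 3·1 = 3.
|A| = 28.
|A ∖ B| = |A| − |A∩B| = 28 − 3 = 25.00.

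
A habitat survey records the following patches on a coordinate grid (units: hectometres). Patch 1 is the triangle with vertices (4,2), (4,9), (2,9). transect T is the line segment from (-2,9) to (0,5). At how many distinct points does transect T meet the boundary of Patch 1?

0

The segment lies entirely outside Patch 1 and never meets its boundary.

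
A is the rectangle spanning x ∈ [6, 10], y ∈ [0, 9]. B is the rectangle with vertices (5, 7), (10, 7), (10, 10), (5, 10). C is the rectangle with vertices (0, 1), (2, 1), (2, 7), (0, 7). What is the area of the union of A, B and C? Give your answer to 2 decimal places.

By inclusion–exclusion:
Individual areas: |A| = 36, |B| = 15, |C| = 12.
|A∩B|: x∈[6,10], y∈[7,9] → 4·2 = 8.
|A∩C| = 0 (no overlap).
|B∩C| = 0 (no overlap).
|A∩B∩C| = 0.
|A ∪ B ∪ C| = 63 − 8 + 0 = 55.00.

55.00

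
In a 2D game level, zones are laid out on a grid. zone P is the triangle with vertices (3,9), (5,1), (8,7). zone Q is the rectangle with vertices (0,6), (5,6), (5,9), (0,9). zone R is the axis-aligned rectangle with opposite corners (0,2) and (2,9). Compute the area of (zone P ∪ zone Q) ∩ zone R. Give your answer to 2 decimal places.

6.00

The region (zone P ∪ zone Q) ∩ zone R is the polygon with vertices (0,6), (0,9), (2,9), (2,6).
By the shoelace formula its area is 6.00.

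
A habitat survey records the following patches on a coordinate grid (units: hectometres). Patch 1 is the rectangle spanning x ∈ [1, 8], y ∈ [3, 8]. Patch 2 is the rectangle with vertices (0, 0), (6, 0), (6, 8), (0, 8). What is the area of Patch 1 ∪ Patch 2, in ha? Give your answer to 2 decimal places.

By inclusion–exclusion:
Individual areas: |Patch 1| = 35, |Patch 2| = 48.
|Patch 1∩Patch 2|: x∈[1,6], y∈[3,8] → 5·5 = 25.
|Patch 1 ∪ Patch 2| = 83 − 25 = 58.00.

58.00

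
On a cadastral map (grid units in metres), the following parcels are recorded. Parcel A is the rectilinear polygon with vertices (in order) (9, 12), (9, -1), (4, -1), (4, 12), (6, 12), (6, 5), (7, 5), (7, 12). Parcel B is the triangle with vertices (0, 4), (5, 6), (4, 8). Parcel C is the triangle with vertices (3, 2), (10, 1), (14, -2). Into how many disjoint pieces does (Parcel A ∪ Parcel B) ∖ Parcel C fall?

2

(Parcel A ∪ Parcel B) ∖ Parcel C splits into 2 disjoint pieces (area 8.6364, area 50.3).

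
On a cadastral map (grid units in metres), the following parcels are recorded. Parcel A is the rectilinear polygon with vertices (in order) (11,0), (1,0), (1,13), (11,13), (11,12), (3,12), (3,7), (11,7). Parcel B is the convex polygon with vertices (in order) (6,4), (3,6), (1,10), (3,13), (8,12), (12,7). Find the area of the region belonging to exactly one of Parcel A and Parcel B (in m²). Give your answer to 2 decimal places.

|Parcel A| = 90, |Parcel B| = 59.5, |Parcel A∩Parcel B| = 24.25.
|Parcel A △ Parcel B| = |Parcel A| + |Parcel B| − 2·|Parcel A∩Parcel B| = 90 + 59.5 − 48.5 = 101.00.

101.00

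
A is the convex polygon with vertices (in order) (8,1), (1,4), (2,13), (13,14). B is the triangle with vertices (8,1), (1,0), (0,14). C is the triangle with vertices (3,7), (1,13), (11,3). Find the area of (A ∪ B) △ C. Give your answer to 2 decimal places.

108.21

|A ∪ B| = 125.4882.
|(A ∪ B) ∩ C| = 18.6392.
|(A ∪ B) △ C| = 125.4882 + 20 − 37.2784 = 108.21.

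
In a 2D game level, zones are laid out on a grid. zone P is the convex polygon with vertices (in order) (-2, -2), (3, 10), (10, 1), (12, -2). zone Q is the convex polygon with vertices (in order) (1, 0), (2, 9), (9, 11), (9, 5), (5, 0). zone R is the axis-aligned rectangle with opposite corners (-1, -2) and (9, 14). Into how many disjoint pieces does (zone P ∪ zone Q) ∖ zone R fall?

2

(zone P ∪ zone Q) ∖ zone R splits into 2 disjoint pieces (area 6.6429, area 1.2).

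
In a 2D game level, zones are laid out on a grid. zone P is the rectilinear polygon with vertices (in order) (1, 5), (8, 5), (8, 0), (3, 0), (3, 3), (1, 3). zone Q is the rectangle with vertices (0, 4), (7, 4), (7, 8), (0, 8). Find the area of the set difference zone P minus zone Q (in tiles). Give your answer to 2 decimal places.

23.00

|zone P| = 29, |zone P∩zone Q| = 6.
|zone P ∖ zone Q| = |zone P| − |zone P∩zone Q| = 29 − 6 = 23.00.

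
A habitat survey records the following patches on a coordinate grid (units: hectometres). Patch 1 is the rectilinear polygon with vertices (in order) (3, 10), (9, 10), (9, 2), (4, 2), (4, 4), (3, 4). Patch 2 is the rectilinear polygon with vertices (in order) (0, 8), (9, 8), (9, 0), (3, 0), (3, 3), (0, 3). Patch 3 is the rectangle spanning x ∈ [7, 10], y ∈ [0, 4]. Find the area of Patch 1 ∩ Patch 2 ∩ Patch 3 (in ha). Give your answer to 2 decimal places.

4.00

The intersection is the polygon with vertices (7,2), (7,4), (9,4), (9,2).
By the shoelace formula its area is 4.00.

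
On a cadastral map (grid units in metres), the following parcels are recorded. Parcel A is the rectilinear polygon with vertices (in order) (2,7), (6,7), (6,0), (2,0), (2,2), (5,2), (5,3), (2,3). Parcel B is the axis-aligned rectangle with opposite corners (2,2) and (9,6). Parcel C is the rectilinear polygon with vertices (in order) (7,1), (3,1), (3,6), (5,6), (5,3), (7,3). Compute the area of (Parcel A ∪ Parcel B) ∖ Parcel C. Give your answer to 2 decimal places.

|Parcel A ∪ Parcel B| = 40.
|(Parcel A ∪ Parcel B) ∩ Parcel C| = 13.
|(Parcel A ∪ Parcel B) ∖ Parcel C| = 40 − 13 = 27.00.

27.00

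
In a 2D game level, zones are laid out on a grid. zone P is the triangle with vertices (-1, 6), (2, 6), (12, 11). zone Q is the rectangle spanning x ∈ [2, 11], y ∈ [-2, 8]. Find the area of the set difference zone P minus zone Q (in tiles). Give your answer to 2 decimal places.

|zone P| = 7.5, |zone P∩zone Q| = 3.0692.
|zone P ∖ zone Q| = |zone P| − |zone P∩zone Q| = 7.5 − 3.0692 = 4.43.

4.43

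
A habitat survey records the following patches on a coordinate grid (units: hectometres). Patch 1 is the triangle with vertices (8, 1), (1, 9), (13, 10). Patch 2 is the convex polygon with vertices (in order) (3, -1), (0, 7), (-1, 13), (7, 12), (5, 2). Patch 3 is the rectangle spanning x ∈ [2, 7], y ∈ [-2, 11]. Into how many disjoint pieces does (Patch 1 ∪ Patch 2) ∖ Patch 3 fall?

(Patch 1 ∪ Patch 2) ∖ Patch 3 splits into 2 disjoint pieces (area 26.2333, area 29.4286).

2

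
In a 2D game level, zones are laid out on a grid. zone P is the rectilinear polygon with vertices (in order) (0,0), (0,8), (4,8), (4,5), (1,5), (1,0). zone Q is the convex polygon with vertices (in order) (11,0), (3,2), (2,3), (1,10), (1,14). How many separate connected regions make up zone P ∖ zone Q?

1

zone P ∖ zone Q is a single connected region.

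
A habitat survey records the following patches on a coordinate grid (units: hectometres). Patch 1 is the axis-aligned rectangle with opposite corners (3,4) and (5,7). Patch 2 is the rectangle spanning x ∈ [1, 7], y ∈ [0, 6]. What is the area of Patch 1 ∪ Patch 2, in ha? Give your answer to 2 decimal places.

38.00

By inclusion–exclusion:
Individual areas: |Patch 1| = 6, |Patch 2| = 36.
|Patch 1∩Patch 2|: x∈[3,5], y∈[4,6] → 2·2 = 4.
|Patch 1 ∪ Patch 2| = 42 − 4 = 38.00.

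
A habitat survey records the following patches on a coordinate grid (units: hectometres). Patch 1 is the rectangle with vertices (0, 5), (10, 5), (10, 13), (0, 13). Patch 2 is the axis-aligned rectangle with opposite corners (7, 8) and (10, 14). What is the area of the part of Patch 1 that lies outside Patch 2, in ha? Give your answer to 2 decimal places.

65.00

|Patch 1∩Patch 2|: x∈[7,10], y∈[8,13] → 3·5 = 15.
|Patch 1| = 80.
|Patch 1 ∖ Patch 2| = |Patch 1| − |Patch 1∩Patch 2| = 80 − 15 = 65.00.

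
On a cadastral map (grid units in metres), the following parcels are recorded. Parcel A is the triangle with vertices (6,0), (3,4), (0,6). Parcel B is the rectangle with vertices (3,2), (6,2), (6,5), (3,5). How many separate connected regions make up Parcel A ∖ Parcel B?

Parcel A ∖ Parcel B splits into 2 disjoint pieces (area 0.5, area 1.5).

2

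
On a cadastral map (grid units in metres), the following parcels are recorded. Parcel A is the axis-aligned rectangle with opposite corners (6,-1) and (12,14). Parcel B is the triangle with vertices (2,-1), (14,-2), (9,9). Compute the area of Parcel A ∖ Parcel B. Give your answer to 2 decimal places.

46.33

|Parcel A| = 90, |Parcel A∩Parcel B| = 43.6714.
|Parcel A ∖ Parcel B| = |Parcel A| − |Parcel A∩Parcel B| = 90 − 43.6714 = 46.33.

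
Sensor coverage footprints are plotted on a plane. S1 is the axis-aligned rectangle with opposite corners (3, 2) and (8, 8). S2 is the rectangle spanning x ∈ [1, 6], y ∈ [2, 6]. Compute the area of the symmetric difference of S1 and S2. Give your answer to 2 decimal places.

26.00

|S1∩S2|: x∈[3,6], y∈[2,6] → 3·4 = 12.
|S1 △ S2| = |S1| + |S2| − 2·|S1∩S2| = 30 + 20 − 24 = 26.00.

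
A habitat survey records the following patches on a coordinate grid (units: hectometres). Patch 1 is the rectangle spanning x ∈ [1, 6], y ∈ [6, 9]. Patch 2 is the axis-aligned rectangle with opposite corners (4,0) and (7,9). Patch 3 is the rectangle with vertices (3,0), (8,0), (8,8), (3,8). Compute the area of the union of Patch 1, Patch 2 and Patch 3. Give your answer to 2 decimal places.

50.00

By inclusion–exclusion:
Individual areas: |Patch 1| = 15, |Patch 2| = 27, |Patch 3| = 40.
|Patch 1∩Patch 2|: x∈[4,6], y∈[6,9] → 2·3 = 6.
|Patch 1∩Patch 3|: x∈[3,6], y∈[6,8] → 3·2 = 6.
|Patch 2∩Patch 3|: x∈[4,7], y∈[0,8] → 3·8 = 24.
|Patch 1∩Patch 2∩Patch 3| = 4.
|Patch 1 ∪ Patch 2 ∪ Patch 3| = 82 − 36 + 4 = 50.00.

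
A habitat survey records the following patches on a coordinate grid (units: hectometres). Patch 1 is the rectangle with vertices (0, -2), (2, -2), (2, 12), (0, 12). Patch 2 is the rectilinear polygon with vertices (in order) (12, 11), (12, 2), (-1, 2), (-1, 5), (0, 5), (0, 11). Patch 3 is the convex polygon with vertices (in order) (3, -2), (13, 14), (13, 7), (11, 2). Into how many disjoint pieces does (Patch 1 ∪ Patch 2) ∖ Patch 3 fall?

(Patch 1 ∪ Patch 2) ∖ Patch 3 splits into 2 disjoint pieces (area 87.8125, area 1.25).

2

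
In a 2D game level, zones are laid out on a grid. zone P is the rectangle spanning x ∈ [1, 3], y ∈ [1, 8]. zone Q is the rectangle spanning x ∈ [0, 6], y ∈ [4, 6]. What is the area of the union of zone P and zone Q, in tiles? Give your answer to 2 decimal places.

By inclusion–exclusion:
Individual areas: |zone P| = 14, |zone Q| = 12.
|zone P∩zone Q|: x∈[1,3], y∈[4,6] → 2·2 = 4.
|zone P ∪ zone Q| = 26 − 4 = 22.00.

22.00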